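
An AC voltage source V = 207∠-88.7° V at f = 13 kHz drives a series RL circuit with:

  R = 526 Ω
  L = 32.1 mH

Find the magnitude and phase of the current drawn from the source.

Step 1 — Angular frequency: ω = 2π·f = 2π·1.3e+04 = 8.168e+04 rad/s.
Step 2 — Component impedances:
  R: Z = R = 526 Ω
  L: Z = jωL = j·8.168e+04·0.0321 = 0 + j2622 Ω
Step 3 — Series combination: Z_total = R + L = 526 + j2622 Ω = 2674∠78.7° Ω.
Step 4 — Source phasor: V = 207∠-88.7° V = 4.696 - j206.9 V.
Step 5 — Ohm's law: I = V / Z_total = (4.696 - j206.9) / (526 + j2622) = -0.07553 - j0.01694 A.
Step 6 — Convert to polar: |I| = 0.07741 A, ∠I = -167.4°.

I = 0.07741∠-167.4° A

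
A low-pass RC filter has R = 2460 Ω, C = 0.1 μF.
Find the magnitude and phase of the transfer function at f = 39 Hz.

Step 1 — Angular frequency: ω = 2π·39 = 245 rad/s.
Step 2 — Transfer function: H(jω) = 1/(1 + jωRC).
Step 3 — Denominator: 1 + jωRC = 1 + j·245·2460·1e-07 = 1 + j0.06028.
Step 4 — H = 0.9964 - j0.06006.
Step 5 — Magnitude: |H| = 0.9982 (-0.0 dB); phase: φ = -3.4°.

|H| = 0.9982 (-0.0 dB), φ = -3.4°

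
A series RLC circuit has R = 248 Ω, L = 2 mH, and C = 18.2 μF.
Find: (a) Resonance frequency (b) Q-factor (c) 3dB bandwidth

Step 1 — Resonance condition Im(Z)=0 gives ω₀ = 1/√(LC).
Step 2 — ω₀ = 1/√(0.002·1.82e-05) = 5241 rad/s.
Step 3 — f₀ = ω₀/(2π) = 834.2 Hz.
Step 4 — Series Q: Q = ω₀L/R = 5241·0.002/248 = 0.04227.
Step 5 — 3dB bandwidth: Δω = ω₀/Q = 1.24e+05 rad/s; BW = Δω/(2π) = 1.974e+04 Hz.

(a) f₀ = 834.2 Hz  (b) Q = 0.04227  (c) BW = 1.974e+04 Hz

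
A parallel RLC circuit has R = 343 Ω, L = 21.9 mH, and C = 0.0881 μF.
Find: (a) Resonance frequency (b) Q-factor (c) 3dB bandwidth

Step 1 — Resonance: ω₀ = 1/√(LC) = 1/√(0.0219·8.81e-08) = 2.277e+04 rad/s.
Step 2 — f₀ = ω₀/(2π) = 3623 Hz.
Step 3 — Parallel Q: Q = R/(ω₀L) = 343/(2.277e+04·0.0219) = 0.688.
Step 4 — Bandwidth: Δω = ω₀/Q = 3.309e+04 rad/s; BW = Δω/(2π) = 5267 Hz.

(a) f₀ = 3623 Hz  (b) Q = 0.688  (c) BW = 5267 Hz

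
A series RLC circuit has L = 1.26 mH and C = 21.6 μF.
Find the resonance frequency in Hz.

Step 1 — Resonance condition Im(Z)=0 gives ω₀ = 1/√(LC).
Step 2 — ω₀ = 1/√(0.00126·2.16e-05) = 6062 rad/s.
Step 3 — f₀ = ω₀/(2π) = 964.7 Hz.

f₀ = 964.7 Hz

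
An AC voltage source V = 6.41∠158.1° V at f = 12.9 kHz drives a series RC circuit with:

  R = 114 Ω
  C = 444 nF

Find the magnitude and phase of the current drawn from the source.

Step 1 — Angular frequency: ω = 2π·f = 2π·1.29e+04 = 8.105e+04 rad/s.
Step 2 — Component impedances:
  R: Z = R = 114 Ω
  C: Z = 1/(jωC) = -j/(ω·C) = 0 - j27.79 Ω
Step 3 — Series combination: Z_total = R + C = 114 - j27.79 Ω = 117.3∠-13.7° Ω.
Step 4 — Source phasor: V = 6.41∠158.1° V = -5.947 + j2.391 V.
Step 5 — Ohm's law: I = V / Z_total = (-5.947 + j2.391) / (114 - j27.79) = -0.05407 + j0.007793 A.
Step 6 — Convert to polar: |I| = 0.05463 A, ∠I = 171.8°.

I = 0.05463∠171.8° A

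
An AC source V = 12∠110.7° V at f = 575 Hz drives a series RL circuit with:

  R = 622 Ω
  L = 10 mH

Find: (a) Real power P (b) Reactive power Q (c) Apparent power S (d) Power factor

Step 1 — Angular frequency: ω = 2π·f = 2π·575 = 3613 rad/s.
Step 2 — Component impedances:
  R: Z = R = 622 Ω
  L: Z = jωL = j·3613·0.01 = 0 + j36.13 Ω
Step 3 — Series combination: Z_total = R + L = 622 + j36.13 Ω = 623∠3.3° Ω.
Step 4 — Source phasor: V = 12∠110.7° V = -4.242 + j11.23 V.
Step 5 — Current: I = V / Z = -0.005752 + j0.01838 A = 0.01926∠107.4° A.
Step 6 — Complex power: S = V·I* = 0.2307 + j0.0134 VA.
Step 7 — Real power: P = Re(S) = 0.2307 W.
Step 8 — Reactive power: Q = Im(S) = 0.0134 VAR.
Step 9 — Apparent power: |S| = 0.2311 VA.
Step 10 — Power factor: PF = P/|S| = 0.9983 (lagging).

(a) P = 0.2307 W  (b) Q = 0.0134 VAR  (c) S = 0.2311 VA  (d) PF = 0.9983 (lagging)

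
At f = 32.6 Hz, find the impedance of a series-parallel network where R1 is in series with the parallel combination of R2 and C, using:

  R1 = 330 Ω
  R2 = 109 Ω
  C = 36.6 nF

Step 1 — Angular frequency: ω = 2π·f = 2π·32.6 = 204.8 rad/s.
Step 2 — Component impedances:
  R1: Z = R = 330 Ω
  R2: Z = R = 109 Ω
  C: Z = 1/(jωC) = -j/(ω·C) = 0 - j1.334e+05 Ω
Step 3 — Parallel branch: R2 || C = 1/(1/R2 + 1/C) = 109 - j0.08907 Ω.
Step 4 — Series with R1: Z_total = R1 + (R2 || C) = 439 - j0.08907 Ω = 439∠-0.0° Ω.

Z = 439 - j0.08907 Ω = 439∠-0.0° Ω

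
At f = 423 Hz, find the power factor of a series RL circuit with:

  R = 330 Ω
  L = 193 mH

Step 1 — Angular frequency: ω = 2π·f = 2π·423 = 2658 rad/s.
Step 2 — Component impedances:
  R: Z = R = 330 Ω
  L: Z = jωL = j·2658·0.193 = 0 + j513 Ω
Step 3 — Series combination: Z_total = R + L = 330 + j513 Ω = 609.9∠57.2° Ω.
Step 4 — Power factor: PF = cos(φ) = Re(Z)/|Z| = 330/609.94 = 0.541.
Step 5 — Type: Im(Z) = 513 ⇒ lagging (phase φ = 57.2°).

PF = 0.541 (lagging, φ = 57.2°)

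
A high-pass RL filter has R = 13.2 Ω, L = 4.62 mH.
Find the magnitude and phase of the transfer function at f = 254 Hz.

Step 1 — Angular frequency: ω = 2π·254 = 1596 rad/s.
Step 2 — Transfer function: H(jω) = jωL/(R + jωL).
Step 3 — Numerator jωL = j·7.373; denominator R + jωL = 13.2 + j7.373.
Step 4 — H = 0.2378 + j0.4257.
Step 5 — Magnitude: |H| = 0.4877 (-6.2 dB); phase: φ = 60.8°.

|H| = 0.4877 (-6.2 dB), φ = 60.8°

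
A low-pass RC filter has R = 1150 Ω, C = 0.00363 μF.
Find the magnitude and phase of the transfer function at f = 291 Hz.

Step 1 — Angular frequency: ω = 2π·291 = 1828 rad/s.
Step 2 — Transfer function: H(jω) = 1/(1 + jωRC).
Step 3 — Denominator: 1 + jωRC = 1 + j·1828·1150·3.63e-09 = 1 + j0.007633.
Step 4 — H = 0.9999 - j0.007632.
Step 5 — Magnitude: |H| = 1 (-0.0 dB); phase: φ = -0.4°.

|H| = 1 (-0.0 dB), φ = -0.4°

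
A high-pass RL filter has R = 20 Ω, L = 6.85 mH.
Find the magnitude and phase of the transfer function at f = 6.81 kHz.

Step 1 — Angular frequency: ω = 2π·6810 = 4.279e+04 rad/s.
Step 2 — Transfer function: H(jω) = jωL/(R + jωL).
Step 3 — Numerator jωL = j·293.1; denominator R + jωL = 20 + j293.1.
Step 4 — H = 0.9954 + j0.06792.
Step 5 — Magnitude: |H| = 0.9977 (-0.0 dB); phase: φ = 3.9°.

|H| = 0.9977 (-0.0 dB), φ = 3.9°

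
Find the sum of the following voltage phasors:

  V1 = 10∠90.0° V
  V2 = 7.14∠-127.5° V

Step 1 — Convert each phasor to rectangular form:
  V1 = 10·(cos(90.0°) + j·sin(90.0°)) = 0 + j10 V
  V2 = 7.14·(cos(-127.5°) + j·sin(-127.5°)) = -4.347 - j5.665 V
Step 2 — Sum components: V_total = -4.347 + j4.335 V.
Step 3 — Convert to polar: |V_total| = 6.139 V, ∠V_total = 135.1°.

V_total = 6.139∠135.1° V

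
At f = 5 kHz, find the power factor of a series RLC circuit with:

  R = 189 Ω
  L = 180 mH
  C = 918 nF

Step 1 — Angular frequency: ω = 2π·f = 2π·5000 = 3.142e+04 rad/s.
Step 2 — Component impedances:
  R: Z = R = 189 Ω
  L: Z = jωL = j·3.142e+04·0.18 = 0 + j5655 Ω
  C: Z = 1/(jωC) = -j/(ω·C) = 0 - j34.67 Ω
Step 3 — Series combination: Z_total = R + L + C = 189 + j5620 Ω = 5623∠88.1° Ω.
Step 4 — Power factor: PF = cos(φ) = Re(Z)/|Z| = 189/5623 = 0.03361.
Step 5 — Type: Im(Z) = 5620 ⇒ lagging (phase φ = 88.1°).

PF = 0.03361 (lagging, φ = 88.1°)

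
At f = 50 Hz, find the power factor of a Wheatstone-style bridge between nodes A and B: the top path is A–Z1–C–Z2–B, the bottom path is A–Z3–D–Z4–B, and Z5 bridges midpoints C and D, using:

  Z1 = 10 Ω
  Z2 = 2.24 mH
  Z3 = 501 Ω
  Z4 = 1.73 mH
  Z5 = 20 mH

Step 1 — Angular frequency: ω = 2π·f = 2π·50 = 314.2 rad/s.
Step 2 — Component impedances:
  Z1: Z = R = 10 Ω
  Z2: Z = jωL = j·314.2·0.00224 = 0 + j0.7037 Ω
  Z3: Z = R = 501 Ω
  Z4: Z = jωL = j·314.2·0.00173 = 0 + j0.5435 Ω
  Z5: Z = jωL = j·314.2·0.02 = 0 + j6.283 Ω
Step 3 — Bridge requires nodal analysis (the Z5 bridge couples midpoints C and D, so the two paths cannot be reduced to a simple series/parallel combination). Setting node B to ground and injecting 1 A at node A, the 3-node admittance system at A, C, D solves to V_A = Z_AB = 9.805 + j0.6154 Ω = 9.824∠3.6° Ω.
Step 4 — Power factor: PF = cos(φ) = Re(Z)/|Z| = 9.8049/9.8242 = 0.998.
Step 5 — Type: Im(Z) = 0.6154 ⇒ lagging (phase φ = 3.6°).

PF = 0.998 (lagging, φ = 3.6°)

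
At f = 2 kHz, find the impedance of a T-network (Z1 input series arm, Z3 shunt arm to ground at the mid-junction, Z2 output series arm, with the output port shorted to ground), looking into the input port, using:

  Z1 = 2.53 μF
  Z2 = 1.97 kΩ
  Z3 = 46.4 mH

Step 1 — Angular frequency: ω = 2π·f = 2π·2000 = 1.257e+04 rad/s.
Step 2 — Component impedances:
  Z1: Z = 1/(jωC) = -j/(ω·C) = 0 - j31.45 Ω
  Z2: Z = R = 1970 Ω
  Z3: Z = jωL = j·1.257e+04·0.0464 = 0 + j583.1 Ω
Step 3 — With the output port shorted to ground, the output series arm Z2 runs from the junction to ground; the shunt arm Z3 also runs from the junction to ground. They appear in parallel: Z3 || Z2 = 158.7 + j536.1 Ω.
Step 4 — Series with input arm Z1: Z_in = Z1 + (Z3 || Z2) = 158.7 + j504.7 Ω = 529∠72.5° Ω.

Z = 158.7 + j504.7 Ω = 529∠72.5° Ω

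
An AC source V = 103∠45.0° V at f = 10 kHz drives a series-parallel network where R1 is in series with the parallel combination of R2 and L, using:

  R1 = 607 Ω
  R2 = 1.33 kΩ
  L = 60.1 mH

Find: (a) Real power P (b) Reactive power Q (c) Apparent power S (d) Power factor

Step 1 — Angular frequency: ω = 2π·f = 2π·1e+04 = 6.283e+04 rad/s.
Step 2 — Component impedances:
  R1: Z = R = 607 Ω
  R2: Z = R = 1330 Ω
  L: Z = jωL = j·6.283e+04·0.0601 = 0 + j3776 Ω
Step 3 — Parallel branch: R2 || L = 1/(1/R2 + 1/L) = 1183 + j416.7 Ω.
Step 4 — Series with R1: Z_total = R1 + (R2 || L) = 1790 + j416.7 Ω = 1838∠13.1° Ω.
Step 5 — Source phasor: V = 103∠45.0° V = 72.83 + j72.83 V.
Step 6 — Current: I = V / Z = 0.04758 + j0.02961 A = 0.05604∠31.9° A.
Step 7 — Complex power: S = V·I* = 5.621 + j1.309 VA.
Step 8 — Real power: P = Re(S) = 5.621 W.
Step 9 — Reactive power: Q = Im(S) = 1.309 VAR.
Step 10 — Apparent power: |S| = 5.772 VA.
Step 11 — Power factor: PF = P/|S| = 0.974 (lagging).

(a) P = 5.621 W  (b) Q = 1.309 VAR  (c) S = 5.772 VA  (d) PF = 0.974 (lagging)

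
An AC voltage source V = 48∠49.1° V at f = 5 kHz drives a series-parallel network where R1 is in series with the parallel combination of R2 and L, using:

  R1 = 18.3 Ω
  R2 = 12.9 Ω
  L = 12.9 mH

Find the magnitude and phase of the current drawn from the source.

Step 1 — Angular frequency: ω = 2π·f = 2π·5000 = 3.142e+04 rad/s.
Step 2 — Component impedances:
  R1: Z = R = 18.3 Ω
  R2: Z = R = 12.9 Ω
  L: Z = jωL = j·3.142e+04·0.0129 = 0 + j405.3 Ω
Step 3 — Parallel branch: R2 || L = 1/(1/R2 + 1/L) = 12.89 + j0.4102 Ω.
Step 4 — Series with R1: Z_total = R1 + (R2 || L) = 31.19 + j0.4102 Ω = 31.19∠0.8° Ω.
Step 5 — Source phasor: V = 48∠49.1° V = 31.43 + j36.28 V.
Step 6 — Ohm's law: I = V / Z_total = (31.43 + j36.28) / (31.19 + j0.4102) = 1.023 + j1.15 A.
Step 7 — Convert to polar: |I| = 1.539 A, ∠I = 48.3°.

I = 1.539∠48.3° A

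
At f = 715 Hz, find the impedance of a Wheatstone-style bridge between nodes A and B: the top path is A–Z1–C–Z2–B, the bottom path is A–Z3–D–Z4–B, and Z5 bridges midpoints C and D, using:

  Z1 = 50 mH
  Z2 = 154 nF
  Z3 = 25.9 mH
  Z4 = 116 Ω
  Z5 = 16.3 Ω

Step 1 — Angular frequency: ω = 2π·f = 2π·715 = 4492 rad/s.
Step 2 — Component impedances:
  Z1: Z = jωL = j·4492·0.05 = 0 + j224.6 Ω
  Z2: Z = 1/(jωC) = -j/(ω·C) = 0 - j1445 Ω
  Z3: Z = jωL = j·4492·0.0259 = 0 + j116.4 Ω
  Z4: Z = R = 116 Ω
  Z5: Z = R = 16.3 Ω
Step 3 — Bridge requires nodal analysis (the Z5 bridge couples midpoints C and D, so the two paths cannot be reduced to a simple series/parallel combination). Setting node B to ground and injecting 1 A at node A, the 3-node admittance system at A, C, D solves to V_A = Z_AB = 117 + j66.59 Ω = 134.6∠29.6° Ω.

Z = 117 + j66.59 Ω = 134.6∠29.6° Ω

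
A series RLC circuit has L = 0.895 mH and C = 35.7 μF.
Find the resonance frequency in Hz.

Step 1 — Resonance condition Im(Z)=0 gives ω₀ = 1/√(LC).
Step 2 — ω₀ = 1/√(0.000895·3.57e-05) = 5594 rad/s.
Step 3 — f₀ = ω₀/(2π) = 890.4 Hz.

f₀ = 890.4 Hz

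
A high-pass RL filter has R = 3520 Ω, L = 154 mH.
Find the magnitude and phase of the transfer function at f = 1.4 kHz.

Step 1 — Angular frequency: ω = 2π·1400 = 8796 rad/s.
Step 2 — Transfer function: H(jω) = jωL/(R + jωL).
Step 3 — Numerator jωL = j·1355; denominator R + jωL = 3520 + j1355.
Step 4 — H = 0.129 + j0.3352.
Step 5 — Magnitude: |H| = 0.3592 (-8.9 dB); phase: φ = 69.0°.

|H| = 0.3592 (-8.9 dB), φ = 69.0°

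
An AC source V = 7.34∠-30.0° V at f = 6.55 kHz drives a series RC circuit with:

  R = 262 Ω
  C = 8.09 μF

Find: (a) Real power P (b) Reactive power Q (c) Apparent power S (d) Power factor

Step 1 — Angular frequency: ω = 2π·f = 2π·6550 = 4.115e+04 rad/s.
Step 2 — Component impedances:
  R: Z = R = 262 Ω
  C: Z = 1/(jωC) = -j/(ω·C) = 0 - j3.004 Ω
Step 3 — Series combination: Z_total = R + C = 262 - j3.004 Ω = 262∠-0.7° Ω.
Step 4 — Source phasor: V = 7.34∠-30.0° V = 6.357 - j3.67 V.
Step 5 — Current: I = V / Z = 0.02442 - j0.01373 A = 0.02801∠-29.3° A.
Step 6 — Complex power: S = V·I* = 0.2056 - j0.002357 VA.
Step 7 — Real power: P = Re(S) = 0.2056 W.
Step 8 — Reactive power: Q = Im(S) = -0.002357 VAR.
Step 9 — Apparent power: |S| = 0.2056 VA.
Step 10 — Power factor: PF = P/|S| = 0.9999 (leading).

(a) P = 0.2056 W  (b) Q = -0.002357 VAR  (c) S = 0.2056 VA  (d) PF = 0.9999 (leading)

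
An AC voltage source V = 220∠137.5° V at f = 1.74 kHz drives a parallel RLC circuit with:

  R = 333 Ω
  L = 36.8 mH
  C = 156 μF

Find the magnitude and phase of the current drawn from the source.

Step 1 — Angular frequency: ω = 2π·f = 2π·1740 = 1.093e+04 rad/s.
Step 2 — Component impedances:
  R: Z = R = 333 Ω
  L: Z = jωL = j·1.093e+04·0.0368 = 0 + j402.3 Ω
  C: Z = 1/(jωC) = -j/(ω·C) = 0 - j0.5863 Ω
Step 3 — Parallel combination: 1/Z_total = 1/R + 1/L + 1/C; Z_total = 0.001035 - j0.5872 Ω = 0.5872∠-89.9° Ω.
Step 4 — Source phasor: V = 220∠137.5° V = -162.2 + j148.6 V.
Step 5 — Ohm's law: I = V / Z_total = (-162.2 + j148.6) / (0.001035 - j0.5872) = -253.6 - j275.8 A.
Step 6 — Convert to polar: |I| = 374.7 A, ∠I = -132.6°.

I = 374.7∠-132.6° A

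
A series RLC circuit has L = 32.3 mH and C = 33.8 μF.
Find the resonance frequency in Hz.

Step 1 — Resonance condition Im(Z)=0 gives ω₀ = 1/√(LC).
Step 2 — ω₀ = 1/√(0.0323·3.38e-05) = 957.1 rad/s.
Step 3 — f₀ = ω₀/(2π) = 152.3 Hz.

f₀ = 152.3 Hz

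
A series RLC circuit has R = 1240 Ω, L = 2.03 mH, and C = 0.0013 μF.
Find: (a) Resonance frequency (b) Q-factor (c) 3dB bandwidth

Step 1 — Resonance: ω₀ = 1/√(LC) = 1/√(0.00203·1.3e-09) = 6.156e+05 rad/s.
Step 2 — f₀ = ω₀/(2π) = 9.797e+04 Hz.
Step 3 — Series Q: Q = ω₀L/R = 6.156e+05·0.00203/1240 = 1.008.
Step 4 — Bandwidth: Δω = ω₀/Q = 6.108e+05 rad/s; BW = Δω/(2π) = 9.722e+04 Hz.

(a) f₀ = 9.797e+04 Hz  (b) Q = 1.008  (c) BW = 9.722e+04 Hz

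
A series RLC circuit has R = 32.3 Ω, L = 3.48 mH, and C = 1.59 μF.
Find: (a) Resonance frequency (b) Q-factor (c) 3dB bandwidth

Step 1 — Resonance condition Im(Z)=0 gives ω₀ = 1/√(LC).
Step 2 — ω₀ = 1/√(0.00348·1.59e-06) = 1.344e+04 rad/s.
Step 3 — f₀ = ω₀/(2π) = 2140 Hz.
Step 4 — Series Q: Q = ω₀L/R = 1.344e+04·0.00348/32.3 = 1.448.
Step 5 — 3dB bandwidth: Δω = ω₀/Q = 9282 rad/s; BW = Δω/(2π) = 1477 Hz.

(a) f₀ = 2140 Hz  (b) Q = 1.448  (c) BW = 1477 Hz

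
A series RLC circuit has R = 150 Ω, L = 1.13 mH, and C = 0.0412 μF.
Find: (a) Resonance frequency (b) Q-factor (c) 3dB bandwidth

Step 1 — Resonance condition Im(Z)=0 gives ω₀ = 1/√(LC).
Step 2 — ω₀ = 1/√(0.00113·4.12e-08) = 1.466e+05 rad/s.
Step 3 — f₀ = ω₀/(2π) = 2.333e+04 Hz.
Step 4 — Series Q: Q = ω₀L/R = 1.466e+05·0.00113/150 = 1.104.
Step 5 — 3dB bandwidth: Δω = ω₀/Q = 1.327e+05 rad/s; BW = Δω/(2π) = 2.113e+04 Hz.

(a) f₀ = 2.333e+04 Hz  (b) Q = 1.104  (c) BW = 2.113e+04 Hz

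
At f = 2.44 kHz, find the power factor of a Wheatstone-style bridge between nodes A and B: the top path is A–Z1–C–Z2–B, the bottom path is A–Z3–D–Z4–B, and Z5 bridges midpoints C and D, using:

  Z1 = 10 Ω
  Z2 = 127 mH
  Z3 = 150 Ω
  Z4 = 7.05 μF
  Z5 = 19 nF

Step 1 — Angular frequency: ω = 2π·f = 2π·2440 = 1.533e+04 rad/s.
Step 2 — Component impedances:
  Z1: Z = R = 10 Ω
  Z2: Z = jωL = j·1.533e+04·0.127 = 0 + j1947 Ω
  Z3: Z = R = 150 Ω
  Z4: Z = 1/(jωC) = -j/(ω·C) = 0 - j9.252 Ω
  Z5: Z = 1/(jωC) = -j/(ω·C) = 0 - j3433 Ω
Step 3 — Bridge requires nodal analysis (the Z5 bridge couples midpoints C and D, so the two paths cannot be reduced to a simple series/parallel combination). Setting node B to ground and injecting 1 A at node A, the 3-node admittance system at A, C, D solves to V_A = Z_AB = 151.3 - j4.194 Ω = 151.3∠-1.6° Ω.
Step 4 — Power factor: PF = cos(φ) = Re(Z)/|Z| = 151.25/151.31 = 0.9996.
Step 5 — Type: Im(Z) = -4.194 ⇒ leading (phase φ = -1.6°).

PF = 0.9996 (leading, φ = -1.6°)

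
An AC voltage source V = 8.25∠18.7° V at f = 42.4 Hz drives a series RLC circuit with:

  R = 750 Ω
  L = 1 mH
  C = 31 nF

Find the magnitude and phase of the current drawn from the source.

Step 1 — Angular frequency: ω = 2π·f = 2π·42.4 = 266.4 rad/s.
Step 2 — Component impedances:
  R: Z = R = 750 Ω
  L: Z = jωL = j·266.4·0.001 = 0 + j0.2664 Ω
  C: Z = 1/(jωC) = -j/(ω·C) = 0 - j1.211e+05 Ω
Step 3 — Series combination: Z_total = R + L + C = 750 - j1.211e+05 Ω = 1.211e+05∠-89.6° Ω.
Step 4 — Source phasor: V = 8.25∠18.7° V = 7.814 + j2.645 V.
Step 5 — Ohm's law: I = V / Z_total = (7.814 + j2.645) / (750 - j1.211e+05) = -2.144e-05 + j6.467e-05 A.
Step 6 — Convert to polar: |I| = 6.813e-05 A, ∠I = 108.3°.

I = 6.813e-05∠108.3° A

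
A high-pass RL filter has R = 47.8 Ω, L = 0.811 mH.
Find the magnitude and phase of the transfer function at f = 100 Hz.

Step 1 — Angular frequency: ω = 2π·100 = 628.3 rad/s.
Step 2 — Transfer function: H(jω) = jωL/(R + jωL).
Step 3 — Numerator jωL = j·0.5096; denominator R + jωL = 47.8 + j0.5096.
Step 4 — H = 0.0001136 + j0.01066.
Step 5 — Magnitude: |H| = 0.01066 (-39.4 dB); phase: φ = 89.4°.

|H| = 0.01066 (-39.4 dB), φ = 89.4°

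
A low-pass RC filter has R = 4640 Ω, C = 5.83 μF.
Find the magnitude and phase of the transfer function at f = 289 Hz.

Step 1 — Angular frequency: ω = 2π·289 = 1816 rad/s.
Step 2 — Transfer function: H(jω) = 1/(1 + jωRC).
Step 3 — Denominator: 1 + jωRC = 1 + j·1816·4640·5.83e-06 = 1 + j49.12.
Step 4 — H = 0.0004143 - j0.02035.
Step 5 — Magnitude: |H| = 0.02035 (-33.8 dB); phase: φ = -88.8°.

|H| = 0.02035 (-33.8 dB), φ = -88.8°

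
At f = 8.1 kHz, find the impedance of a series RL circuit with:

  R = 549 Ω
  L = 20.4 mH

Step 1 — Angular frequency: ω = 2π·f = 2π·8100 = 5.089e+04 rad/s.
Step 2 — Component impedances:
  R: Z = R = 549 Ω
  L: Z = jωL = j·5.089e+04·0.0204 = 0 + j1038 Ω
Step 3 — Series combination: Z_total = R + L = 549 + j1038 Ω = 1174∠62.1° Ω.

Z = 549 + j1038 Ω = 1174∠62.1° Ω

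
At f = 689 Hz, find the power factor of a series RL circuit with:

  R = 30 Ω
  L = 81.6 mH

Step 1 — Angular frequency: ω = 2π·f = 2π·689 = 4329 rad/s.
Step 2 — Component impedances:
  R: Z = R = 30 Ω
  L: Z = jωL = j·4329·0.0816 = 0 + j353.3 Ω
Step 3 — Series combination: Z_total = R + L = 30 + j353.3 Ω = 354.5∠85.1° Ω.
Step 4 — Power factor: PF = cos(φ) = Re(Z)/|Z| = 30/354.53 = 0.08462.
Step 5 — Type: Im(Z) = 353.3 ⇒ lagging (phase φ = 85.1°).

PF = 0.08462 (lagging, φ = 85.1°)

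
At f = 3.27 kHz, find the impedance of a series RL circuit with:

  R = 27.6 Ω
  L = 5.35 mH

Step 1 — Angular frequency: ω = 2π·f = 2π·3270 = 2.055e+04 rad/s.
Step 2 — Component impedances:
  R: Z = R = 27.6 Ω
  L: Z = jωL = j·2.055e+04·0.00535 = 0 + j109.9 Ω
Step 3 — Series combination: Z_total = R + L = 27.6 + j109.9 Ω = 113.3∠75.9° Ω.

Z = 27.6 + j109.9 Ω = 113.3∠75.9° Ω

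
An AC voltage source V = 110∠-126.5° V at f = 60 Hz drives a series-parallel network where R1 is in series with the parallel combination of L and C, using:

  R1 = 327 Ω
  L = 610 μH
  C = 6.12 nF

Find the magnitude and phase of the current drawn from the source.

Step 1 — Angular frequency: ω = 2π·f = 2π·60 = 377 rad/s.
Step 2 — Component impedances:
  R1: Z = R = 327 Ω
  L: Z = jωL = j·377·0.00061 = 0 + j0.23 Ω
  C: Z = 1/(jωC) = -j/(ω·C) = 0 - j4.334e+05 Ω
Step 3 — Parallel branch: L || C = 1/(1/L + 1/C) = 0 + j0.23 Ω.
Step 4 — Series with R1: Z_total = R1 + (L || C) = 327 + j0.23 Ω = 327∠0.0° Ω.
Step 5 — Source phasor: V = 110∠-126.5° V = -65.43 - j88.42 V.
Step 6 — Ohm's law: I = V / Z_total = (-65.43 - j88.42) / (327 + j0.23) = -0.2003 - j0.2703 A.
Step 7 — Convert to polar: |I| = 0.3364 A, ∠I = -126.5°.

I = 0.3364∠-126.5° A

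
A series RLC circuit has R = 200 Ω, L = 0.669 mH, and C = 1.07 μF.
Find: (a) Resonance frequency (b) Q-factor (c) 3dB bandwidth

Step 1 — Resonance: ω₀ = 1/√(LC) = 1/√(0.000669·1.07e-06) = 3.738e+04 rad/s.
Step 2 — f₀ = ω₀/(2π) = 5949 Hz.
Step 3 — Series Q: Q = ω₀L/R = 3.738e+04·0.000669/200 = 0.125.
Step 4 — Bandwidth: Δω = ω₀/Q = 2.99e+05 rad/s; BW = Δω/(2π) = 4.758e+04 Hz.

(a) f₀ = 5949 Hz  (b) Q = 0.125  (c) BW = 4.758e+04 Hz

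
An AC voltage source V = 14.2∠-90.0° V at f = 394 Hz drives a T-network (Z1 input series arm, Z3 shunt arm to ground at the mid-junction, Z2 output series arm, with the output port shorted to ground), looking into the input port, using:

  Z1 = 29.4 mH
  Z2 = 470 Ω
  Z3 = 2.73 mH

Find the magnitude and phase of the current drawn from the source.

Step 1 — Angular frequency: ω = 2π·f = 2π·394 = 2476 rad/s.
Step 2 — Component impedances:
  Z1: Z = jωL = j·2476·0.0294 = 0 + j72.78 Ω
  Z2: Z = R = 470 Ω
  Z3: Z = jωL = j·2476·0.00273 = 0 + j6.758 Ω
Step 3 — With the output port shorted to ground, the output series arm Z2 runs from the junction to ground; the shunt arm Z3 also runs from the junction to ground. They appear in parallel: Z3 || Z2 = 0.09716 + j6.757 Ω.
Step 4 — Series with input arm Z1: Z_in = Z1 + (Z3 || Z2) = 0.09716 + j79.54 Ω = 79.54∠89.9° Ω.
Step 5 — Source phasor: V = 14.2∠-90.0° V = 0 - j14.2 V.
Step 6 — Ohm's law: I = V / Z_total = (0 - j14.2) / (0.09716 + j79.54) = -0.1785 - j0.0002181 A.
Step 7 — Convert to polar: |I| = 0.1785 A, ∠I = -179.9°.

I = 0.1785∠-179.9° A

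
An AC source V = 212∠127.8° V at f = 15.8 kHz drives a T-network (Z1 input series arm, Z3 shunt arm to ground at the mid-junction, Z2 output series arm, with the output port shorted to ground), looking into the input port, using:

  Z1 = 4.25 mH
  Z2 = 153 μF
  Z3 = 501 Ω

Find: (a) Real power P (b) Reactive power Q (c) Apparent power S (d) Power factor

Step 1 — Angular frequency: ω = 2π·f = 2π·1.58e+04 = 9.927e+04 rad/s.
Step 2 — Component impedances:
  Z1: Z = jωL = j·9.927e+04·0.00425 = 0 + j421.9 Ω
  Z2: Z = 1/(jωC) = -j/(ω·C) = 0 - j0.06584 Ω
  Z3: Z = R = 501 Ω
Step 3 — With the output port shorted to ground, the output series arm Z2 runs from the junction to ground; the shunt arm Z3 also runs from the junction to ground. They appear in parallel: Z3 || Z2 = 8.652e-06 - j0.06584 Ω.
Step 4 — Series with input arm Z1: Z_in = Z1 + (Z3 || Z2) = 8.652e-06 + j421.9 Ω = 421.9∠90.0° Ω.
Step 5 — Source phasor: V = 212∠127.8° V = -129.9 + j167.5 V.
Step 6 — Current: I = V / Z = 0.3971 + j0.308 A = 0.5025∠37.8° A.
Step 7 — Complex power: S = V·I* = 2.185e-06 + j106.5 VA.
Step 8 — Real power: P = Re(S) = 2.185e-06 W.
Step 9 — Reactive power: Q = Im(S) = 106.5 VAR.
Step 10 — Apparent power: |S| = 106.5 VA.
Step 11 — Power factor: PF = P/|S| = 2.051e-08 (lagging).

(a) P = 2.185e-06 W  (b) Q = 106.5 VAR  (c) S = 106.5 VA  (d) PF = 2.051e-08 (lagging)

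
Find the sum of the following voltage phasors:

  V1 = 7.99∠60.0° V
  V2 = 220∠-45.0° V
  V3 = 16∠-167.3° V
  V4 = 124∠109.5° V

Step 1 — Convert each phasor to rectangular form:
  V1 = 7.99·(cos(60.0°) + j·sin(60.0°)) = 3.995 + j6.92 V
  V2 = 220·(cos(-45.0°) + j·sin(-45.0°)) = 155.6 - j155.6 V
  V3 = 16·(cos(-167.3°) + j·sin(-167.3°)) = -15.61 - j3.518 V
  V4 = 124·(cos(109.5°) + j·sin(109.5°)) = -41.39 + j116.9 V
Step 2 — Sum components: V_total = 102.6 - j35.27 V.
Step 3 — Convert to polar: |V_total| = 108.5 V, ∠V_total = -19.0°.

V_total = 108.5∠-19.0° V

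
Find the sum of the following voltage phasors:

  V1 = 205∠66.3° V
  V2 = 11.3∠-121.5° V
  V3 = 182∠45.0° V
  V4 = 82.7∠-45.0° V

Step 1 — Convert each phasor to rectangular form:
  V1 = 205·(cos(66.3°) + j·sin(66.3°)) = 82.4 + j187.7 V
  V2 = 11.3·(cos(-121.5°) + j·sin(-121.5°)) = -5.904 - j9.635 V
  V3 = 182·(cos(45.0°) + j·sin(45.0°)) = 128.7 + j128.7 V
  V4 = 82.7·(cos(-45.0°) + j·sin(-45.0°)) = 58.48 - j58.48 V
Step 2 — Sum components: V_total = 263.7 + j248.3 V.
Step 3 — Convert to polar: |V_total| = 362.2 V, ∠V_total = 43.3°.

V_total = 362.2∠43.3° V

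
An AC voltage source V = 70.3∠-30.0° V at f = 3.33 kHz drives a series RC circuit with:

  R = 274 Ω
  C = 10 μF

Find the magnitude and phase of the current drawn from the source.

Step 1 — Angular frequency: ω = 2π·f = 2π·3330 = 2.092e+04 rad/s.
Step 2 — Component impedances:
  R: Z = R = 274 Ω
  C: Z = 1/(jωC) = -j/(ω·C) = 0 - j4.779 Ω
Step 3 — Series combination: Z_total = R + C = 274 - j4.779 Ω = 274∠-1.0° Ω.
Step 4 — Source phasor: V = 70.3∠-30.0° V = 60.88 - j35.15 V.
Step 5 — Ohm's law: I = V / Z_total = (60.88 - j35.15) / (274 - j4.779) = 0.2244 - j0.1244 A.
Step 6 — Convert to polar: |I| = 0.2565 A, ∠I = -29.0°.

I = 0.2565∠-29.0° A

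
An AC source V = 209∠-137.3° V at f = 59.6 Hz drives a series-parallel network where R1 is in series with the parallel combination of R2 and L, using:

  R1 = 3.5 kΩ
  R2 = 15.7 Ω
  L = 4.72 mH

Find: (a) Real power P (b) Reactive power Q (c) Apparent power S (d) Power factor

Step 1 — Angular frequency: ω = 2π·f = 2π·59.6 = 374.5 rad/s.
Step 2 — Component impedances:
  R1: Z = R = 3500 Ω
  R2: Z = R = 15.7 Ω
  L: Z = jωL = j·374.5·0.00472 = 0 + j1.768 Ω
Step 3 — Parallel branch: R2 || L = 1/(1/R2 + 1/L) = 0.1965 + j1.745 Ω.
Step 4 — Series with R1: Z_total = R1 + (R2 || L) = 3500 + j1.745 Ω = 3500∠0.0° Ω.
Step 5 — Source phasor: V = 209∠-137.3° V = -153.6 - j141.7 V.
Step 6 — Current: I = V / Z = -0.0439 - j0.04047 A = 0.05971∠-137.3° A.
Step 7 — Complex power: S = V·I* = 12.48 + j0.006223 VA.
Step 8 — Real power: P = Re(S) = 12.48 W.
Step 9 — Reactive power: Q = Im(S) = 0.006223 VAR.
Step 10 — Apparent power: |S| = 12.48 VA.
Step 11 — Power factor: PF = P/|S| = 1 (lagging).

(a) P = 12.48 W  (b) Q = 0.006223 VAR  (c) S = 12.48 VA  (d) PF = 1 (lagging)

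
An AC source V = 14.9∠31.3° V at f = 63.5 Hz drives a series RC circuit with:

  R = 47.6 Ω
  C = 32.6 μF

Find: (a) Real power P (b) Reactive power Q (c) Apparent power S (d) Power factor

Step 1 — Angular frequency: ω = 2π·f = 2π·63.5 = 399 rad/s.
Step 2 — Component impedances:
  R: Z = R = 47.6 Ω
  C: Z = 1/(jωC) = -j/(ω·C) = 0 - j76.88 Ω
Step 3 — Series combination: Z_total = R + C = 47.6 - j76.88 Ω = 90.43∠-58.2° Ω.
Step 4 — Source phasor: V = 14.9∠31.3° V = 12.73 + j7.741 V.
Step 5 — Current: I = V / Z = 0.001331 + j0.1648 A = 0.1648∠89.5° A.
Step 6 — Complex power: S = V·I* = 1.292 - j2.087 VA.
Step 7 — Real power: P = Re(S) = 1.292 W.
Step 8 — Reactive power: Q = Im(S) = -2.087 VAR.
Step 9 — Apparent power: |S| = 2.455 VA.
Step 10 — Power factor: PF = P/|S| = 0.5264 (leading).

(a) P = 1.292 W  (b) Q = -2.087 VAR  (c) S = 2.455 VA  (d) PF = 0.5264 (leading)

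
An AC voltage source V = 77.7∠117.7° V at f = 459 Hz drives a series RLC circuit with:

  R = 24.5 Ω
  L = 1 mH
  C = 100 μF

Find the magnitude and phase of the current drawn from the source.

Step 1 — Angular frequency: ω = 2π·f = 2π·459 = 2884 rad/s.
Step 2 — Component impedances:
  R: Z = R = 24.5 Ω
  L: Z = jωL = j·2884·0.001 = 0 + j2.884 Ω
  C: Z = 1/(jωC) = -j/(ω·C) = 0 - j3.467 Ω
Step 3 — Series combination: Z_total = R + L + C = 24.5 - j0.5834 Ω = 24.51∠-1.4° Ω.
Step 4 — Source phasor: V = 77.7∠117.7° V = -36.12 + j68.8 V.
Step 5 — Ohm's law: I = V / Z_total = (-36.12 + j68.8) / (24.5 - j0.5834) = -1.54 + j2.771 A.
Step 6 — Convert to polar: |I| = 3.171 A, ∠I = 119.1°.

I = 3.171∠119.1° A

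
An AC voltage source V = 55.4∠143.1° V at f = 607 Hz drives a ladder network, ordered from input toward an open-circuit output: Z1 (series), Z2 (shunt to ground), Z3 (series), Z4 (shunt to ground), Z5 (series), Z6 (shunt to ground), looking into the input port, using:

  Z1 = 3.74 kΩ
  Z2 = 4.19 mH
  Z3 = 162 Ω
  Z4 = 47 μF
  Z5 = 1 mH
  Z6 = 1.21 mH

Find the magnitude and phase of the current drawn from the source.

Step 1 — Angular frequency: ω = 2π·f = 2π·607 = 3814 rad/s.
Step 2 — Component impedances:
  Z1: Z = R = 3740 Ω
  Z2: Z = jωL = j·3814·0.00419 = 0 + j15.98 Ω
  Z3: Z = R = 162 Ω
  Z4: Z = 1/(jωC) = -j/(ω·C) = 0 - j5.579 Ω
  Z5: Z = jωL = j·3814·0.001 = 0 + j3.814 Ω
  Z6: Z = jωL = j·3814·0.00121 = 0 + j4.615 Ω
Step 3 — Ladder network (open output): work backward from the far end, alternating series and parallel combinations. Z_in = 3742 + j15.99 Ω = 3742∠0.2° Ω.
Step 4 — Source phasor: V = 55.4∠143.1° V = -44.3 + j33.26 V.
Step 5 — Ohm's law: I = V / Z_total = (-44.3 + j33.26) / (3742 + j15.99) = -0.0118 + j0.008941 A.
Step 6 — Convert to polar: |I| = 0.01481 A, ∠I = 142.9°.

I = 0.01481∠142.9° A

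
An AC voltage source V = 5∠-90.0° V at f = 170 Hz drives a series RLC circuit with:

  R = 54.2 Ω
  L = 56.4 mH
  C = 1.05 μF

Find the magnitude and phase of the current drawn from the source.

Step 1 — Angular frequency: ω = 2π·f = 2π·170 = 1068 rad/s.
Step 2 — Component impedances:
  R: Z = R = 54.2 Ω
  L: Z = jωL = j·1068·0.0564 = 0 + j60.24 Ω
  C: Z = 1/(jωC) = -j/(ω·C) = 0 - j891.6 Ω
Step 3 — Series combination: Z_total = R + L + C = 54.2 - j831.4 Ω = 833.1∠-86.3° Ω.
Step 4 — Source phasor: V = 5∠-90.0° V = 0 - j5 V.
Step 5 — Ohm's law: I = V / Z_total = (0 - j5) / (54.2 - j831.4) = 0.005989 - j0.0003904 A.
Step 6 — Convert to polar: |I| = 0.006001 A, ∠I = -3.7°.

I = 0.006001∠-3.7° A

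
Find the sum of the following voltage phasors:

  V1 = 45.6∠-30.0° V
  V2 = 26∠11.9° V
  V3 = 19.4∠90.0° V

Step 1 — Convert each phasor to rectangular form:
  V1 = 45.6·(cos(-30.0°) + j·sin(-30.0°)) = 39.49 - j22.8 V
  V2 = 26·(cos(11.9°) + j·sin(11.9°)) = 25.44 + j5.361 V
  V3 = 19.4·(cos(90.0°) + j·sin(90.0°)) = 0 + j19.4 V
Step 2 — Sum components: V_total = 64.93 + j1.961 V.
Step 3 — Convert to polar: |V_total| = 64.96 V, ∠V_total = 1.7°.

V_total = 64.96∠1.7° V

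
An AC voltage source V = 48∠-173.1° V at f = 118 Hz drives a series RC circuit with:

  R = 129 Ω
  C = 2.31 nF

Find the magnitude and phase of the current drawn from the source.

Step 1 — Angular frequency: ω = 2π·f = 2π·118 = 741.4 rad/s.
Step 2 — Component impedances:
  R: Z = R = 129 Ω
  C: Z = 1/(jωC) = -j/(ω·C) = 0 - j5.839e+05 Ω
Step 3 — Series combination: Z_total = R + C = 129 - j5.839e+05 Ω = 5.839e+05∠-90.0° Ω.
Step 4 — Source phasor: V = 48∠-173.1° V = -47.65 - j5.767 V.
Step 5 — Ohm's law: I = V / Z_total = (-47.65 - j5.767) / (129 - j5.839e+05) = 9.858e-06 - j8.161e-05 A.
Step 6 — Convert to polar: |I| = 8.221e-05 A, ∠I = -83.1°.

I = 8.221e-05∠-83.1° A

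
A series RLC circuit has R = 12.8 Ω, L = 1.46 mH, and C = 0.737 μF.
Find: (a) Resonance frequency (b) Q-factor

Step 1 — Resonance condition Im(Z)=0 gives ω₀ = 1/√(LC).
Step 2 — ω₀ = 1/√(0.00146·7.37e-07) = 3.049e+04 rad/s.
Step 3 — f₀ = ω₀/(2π) = 4852 Hz.
Step 4 — Series Q: Q = ω₀L/R = 3.049e+04·0.00146/12.8 = 3.477.

(a) f₀ = 4852 Hz  (b) Q = 3.477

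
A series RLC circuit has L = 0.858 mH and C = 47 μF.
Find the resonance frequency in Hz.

Step 1 — Resonance condition Im(Z)=0 gives ω₀ = 1/√(LC).
Step 2 — ω₀ = 1/√(0.000858·4.7e-05) = 4980 rad/s.
Step 3 — f₀ = ω₀/(2π) = 792.6 Hz.

f₀ = 792.6 Hz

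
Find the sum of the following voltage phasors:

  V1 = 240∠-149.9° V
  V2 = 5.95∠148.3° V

Step 1 — Convert each phasor to rectangular form:
  V1 = 240·(cos(-149.9°) + j·sin(-149.9°)) = -207.6 - j120.4 V
  V2 = 5.95·(cos(148.3°) + j·sin(148.3°)) = -5.062 + j3.127 V
Step 2 — Sum components: V_total = -212.7 - j117.2 V.
Step 3 — Convert to polar: |V_total| = 242.9 V, ∠V_total = -151.1°.

V_total = 242.9∠-151.1° V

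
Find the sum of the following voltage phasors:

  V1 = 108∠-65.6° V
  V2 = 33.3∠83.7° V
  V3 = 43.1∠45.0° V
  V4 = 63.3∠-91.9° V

Step 1 — Convert each phasor to rectangular form:
  V1 = 108·(cos(-65.6°) + j·sin(-65.6°)) = 44.62 - j98.35 V
  V2 = 33.3·(cos(83.7°) + j·sin(83.7°)) = 3.654 + j33.1 V
  V3 = 43.1·(cos(45.0°) + j·sin(45.0°)) = 30.48 + j30.48 V
  V4 = 63.3·(cos(-91.9°) + j·sin(-91.9°)) = -2.099 - j63.27 V
Step 2 — Sum components: V_total = 76.65 - j98.04 V.
Step 3 — Convert to polar: |V_total| = 124.4 V, ∠V_total = -52.0°.

V_total = 124.4∠-52.0° V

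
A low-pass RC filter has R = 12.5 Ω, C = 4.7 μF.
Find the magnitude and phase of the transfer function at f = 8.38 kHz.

Step 1 — Angular frequency: ω = 2π·8380 = 5.265e+04 rad/s.
Step 2 — Transfer function: H(jω) = 1/(1 + jωRC).
Step 3 — Denominator: 1 + jωRC = 1 + j·5.265e+04·12.5·4.7e-06 = 1 + j3.093.
Step 4 — H = 0.09462 - j0.2927.
Step 5 — Magnitude: |H| = 0.3076 (-10.2 dB); phase: φ = -72.1°.

|H| = 0.3076 (-10.2 dB), φ = -72.1°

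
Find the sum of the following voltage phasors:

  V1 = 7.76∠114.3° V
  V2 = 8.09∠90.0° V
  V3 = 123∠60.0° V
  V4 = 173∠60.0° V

Step 1 — Convert each phasor to rectangular form:
  V1 = 7.76·(cos(114.3°) + j·sin(114.3°)) = -3.193 + j7.072 V
  V2 = 8.09·(cos(90.0°) + j·sin(90.0°)) = 0 + j8.09 V
  V3 = 123·(cos(60.0°) + j·sin(60.0°)) = 61.5 + j106.5 V
  V4 = 173·(cos(60.0°) + j·sin(60.0°)) = 86.5 + j149.8 V
Step 2 — Sum components: V_total = 144.8 + j271.5 V.
Step 3 — Convert to polar: |V_total| = 307.7 V, ∠V_total = 61.9°.

V_total = 307.7∠61.9° V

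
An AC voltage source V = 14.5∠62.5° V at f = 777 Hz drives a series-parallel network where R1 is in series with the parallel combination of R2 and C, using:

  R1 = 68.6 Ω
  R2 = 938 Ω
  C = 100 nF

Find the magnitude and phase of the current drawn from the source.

Step 1 — Angular frequency: ω = 2π·f = 2π·777 = 4882 rad/s.
Step 2 — Component impedances:
  R1: Z = R = 68.6 Ω
  R2: Z = R = 938 Ω
  C: Z = 1/(jωC) = -j/(ω·C) = 0 - j2048 Ω
Step 3 — Parallel branch: R2 || C = 1/(1/R2 + 1/C) = 775.4 - j355.1 Ω.
Step 4 — Series with R1: Z_total = R1 + (R2 || C) = 844 - j355.1 Ω = 915.6∠-22.8° Ω.
Step 5 — Source phasor: V = 14.5∠62.5° V = 6.695 + j12.86 V.
Step 6 — Ohm's law: I = V / Z_total = (6.695 + j12.86) / (844 - j355.1) = 0.001293 + j0.01578 A.
Step 7 — Convert to polar: |I| = 0.01584 A, ∠I = 85.3°.

I = 0.01584∠85.3° A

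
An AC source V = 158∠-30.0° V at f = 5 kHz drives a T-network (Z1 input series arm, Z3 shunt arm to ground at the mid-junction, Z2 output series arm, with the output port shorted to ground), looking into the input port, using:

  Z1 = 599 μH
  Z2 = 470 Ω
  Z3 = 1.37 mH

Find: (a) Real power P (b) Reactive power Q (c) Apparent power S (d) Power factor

Step 1 — Angular frequency: ω = 2π·f = 2π·5000 = 3.142e+04 rad/s.
Step 2 — Component impedances:
  Z1: Z = jωL = j·3.142e+04·0.000599 = 0 + j18.82 Ω
  Z2: Z = R = 470 Ω
  Z3: Z = jωL = j·3.142e+04·0.00137 = 0 + j43.04 Ω
Step 3 — With the output port shorted to ground, the output series arm Z2 runs from the junction to ground; the shunt arm Z3 also runs from the junction to ground. They appear in parallel: Z3 || Z2 = 3.909 + j42.68 Ω.
Step 4 — Series with input arm Z1: Z_in = Z1 + (Z3 || Z2) = 3.909 + j61.5 Ω = 61.62∠86.4° Ω.
Step 5 — Source phasor: V = 158∠-30.0° V = 136.8 - j79 V.
Step 6 — Current: I = V / Z = -1.139 - j2.297 A = 2.564∠-116.4° A.
Step 7 — Complex power: S = V·I* = 25.69 + j404.3 VA.
Step 8 — Real power: P = Re(S) = 25.69 W.
Step 9 — Reactive power: Q = Im(S) = 404.3 VAR.
Step 10 — Apparent power: |S| = 405.1 VA.
Step 11 — Power factor: PF = P/|S| = 0.06343 (lagging).

(a) P = 25.69 W  (b) Q = 404.3 VAR  (c) S = 405.1 VA  (d) PF = 0.06343 (lagging)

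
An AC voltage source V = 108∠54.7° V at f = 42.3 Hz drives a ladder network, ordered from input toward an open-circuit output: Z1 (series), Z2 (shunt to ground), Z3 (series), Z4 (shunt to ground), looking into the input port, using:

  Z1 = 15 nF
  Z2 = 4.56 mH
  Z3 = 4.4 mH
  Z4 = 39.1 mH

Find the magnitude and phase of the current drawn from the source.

Step 1 — Angular frequency: ω = 2π·f = 2π·42.3 = 265.8 rad/s.
Step 2 — Component impedances:
  Z1: Z = 1/(jωC) = -j/(ω·C) = 0 - j2.508e+05 Ω
  Z2: Z = jωL = j·265.8·0.00456 = 0 + j1.212 Ω
  Z3: Z = jωL = j·265.8·0.0044 = 0 + j1.169 Ω
  Z4: Z = jωL = j·265.8·0.0391 = 0 + j10.39 Ω
Step 3 — Ladder network (open output): work backward from the far end, alternating series and parallel combinations. Z_in = 0 - j2.508e+05 Ω = 2.508e+05∠-90.0° Ω.
Step 4 — Source phasor: V = 108∠54.7° V = 62.41 + j88.14 V.
Step 5 — Ohm's law: I = V / Z_total = (62.41 + j88.14) / (0 - j2.508e+05) = -0.0003514 + j0.0002488 A.
Step 6 — Convert to polar: |I| = 0.0004306 A, ∠I = 144.7°.

I = 0.0004306∠144.7° A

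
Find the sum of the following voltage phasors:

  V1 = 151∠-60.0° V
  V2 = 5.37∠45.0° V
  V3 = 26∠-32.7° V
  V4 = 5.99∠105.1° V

Step 1 — Convert each phasor to rectangular form:
  V1 = 151·(cos(-60.0°) + j·sin(-60.0°)) = 75.5 - j130.8 V
  V2 = 5.37·(cos(45.0°) + j·sin(45.0°)) = 3.797 + j3.797 V
  V3 = 26·(cos(-32.7°) + j·sin(-32.7°)) = 21.88 - j14.05 V
  V4 = 5.99·(cos(105.1°) + j·sin(105.1°)) = -1.56 + j5.783 V
Step 2 — Sum components: V_total = 99.62 - j135.2 V.
Step 3 — Convert to polar: |V_total| = 168 V, ∠V_total = -53.6°.

V_total = 168∠-53.6° V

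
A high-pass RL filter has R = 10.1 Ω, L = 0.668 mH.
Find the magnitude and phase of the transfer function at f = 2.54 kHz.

Step 1 — Angular frequency: ω = 2π·2540 = 1.596e+04 rad/s.
Step 2 — Transfer function: H(jω) = jωL/(R + jωL).
Step 3 — Numerator jωL = j·10.66; denominator R + jωL = 10.1 + j10.66.
Step 4 — H = 0.527 + j0.4993.
Step 5 — Magnitude: |H| = 0.7259 (-2.8 dB); phase: φ = 43.5°.

|H| = 0.7259 (-2.8 dB), φ = 43.5°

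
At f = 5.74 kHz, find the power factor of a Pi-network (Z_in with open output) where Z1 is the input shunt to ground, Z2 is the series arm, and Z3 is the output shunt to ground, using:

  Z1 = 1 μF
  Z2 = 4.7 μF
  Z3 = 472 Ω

Step 1 — Angular frequency: ω = 2π·f = 2π·5740 = 3.607e+04 rad/s.
Step 2 — Component impedances:
  Z1: Z = 1/(jωC) = -j/(ω·C) = 0 - j27.73 Ω
  Z2: Z = 1/(jωC) = -j/(ω·C) = 0 - j5.899 Ω
  Z3: Z = R = 472 Ω
Step 3 — With open output, the series arm Z2 and the output shunt Z3 appear in series to ground: Z2 + Z3 = 472 - j5.899 Ω.
Step 4 — Parallel with input shunt Z1: Z_in = Z1 || (Z2 + Z3) = 1.621 - j27.61 Ω = 27.66∠-86.6° Ω.
Step 5 — Power factor: PF = cos(φ) = Re(Z)/|Z| = 1.6206/27.659 = 0.05859.
Step 6 — Type: Im(Z) = -27.61 ⇒ leading (phase φ = -86.6°).

PF = 0.05859 (leading, φ = -86.6°)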